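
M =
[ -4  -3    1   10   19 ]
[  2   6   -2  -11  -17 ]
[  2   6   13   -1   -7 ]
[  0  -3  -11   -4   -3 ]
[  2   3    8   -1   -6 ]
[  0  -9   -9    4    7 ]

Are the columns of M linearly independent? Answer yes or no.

no

Row reduce M to echelon form.
R2 ← R2 + (1/2)·R1: [0, 9/2, -3/2, -6, -15/2]
R3 ← R3 + (1/2)·R1: [0, 9/2, 27/2, 4, 5/2]
R5 ← R5 + (1/2)·R1: [0, 3/2, 17/2, 4, 7/2]
R3 ← R3 − R2: [0, 0, 15, 10, 10]
R4 ← R4 + (2/3)·R2: [0, 0, -12, -8, -8]
R5 ← R5 − (1/3)·R2: [0, 0, 9, 6, 6]
R6 ← R6 + (2)·R2: [0, 0, -12, -8, -8]
R4 ← R4 + (4/5)·R3: [0, 0, 0, 0, 0]
R5 ← R5 − (3/5)·R3: [0, 0, 0, 0, 0]
R6 ← R6 + (4/5)·R3: [0, 0, 0, 0, 0]
3 pivots among 5 columns.
Only 3 < 5 pivot columns, so the columns are linearly dependent.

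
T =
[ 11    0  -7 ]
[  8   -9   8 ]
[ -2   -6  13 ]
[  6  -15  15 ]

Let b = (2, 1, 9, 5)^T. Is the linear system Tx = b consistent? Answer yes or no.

Row reduce the augmented matrix [T | b].
R2 ← R2 − (8/11)·R1: [0, -9, 144/11, -5/11]
R3 ← R3 + (2/11)·R1: [0, -6, 129/11, 103/11]
R4 ← R4 − (6/11)·R1: [0, -15, 207/11, 43/11]
R3 ← R3 − (2/3)·R2: [0, 0, 3, 29/3]
R4 ← R4 − (5/3)·R2: [0, 0, -3, 14/3]
R4 ← R4 + R3: [0, 0, 0, 43/3]
The echelon form has 4 nonzero rows; the last pivot sits in the augmented column, so rank(T) = 3 but rank([T|b]) = 4.
Since the ranks differ, the system is inconsistent.

no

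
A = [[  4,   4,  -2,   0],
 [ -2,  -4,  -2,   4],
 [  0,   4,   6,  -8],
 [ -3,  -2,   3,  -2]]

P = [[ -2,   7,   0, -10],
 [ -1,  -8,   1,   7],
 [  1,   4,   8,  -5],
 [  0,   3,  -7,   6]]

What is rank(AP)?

First compute AP:
[[-14, -12, -12,  -2],
 [  6,  22, -48,  26],
 [  2, -32, 108, -50],
 [ 11,   1,  36, -11]]
Now row reduce the product.
R2 ← R2 + (3/7)·R1: [0, 118/7, -372/7, 176/7]
R3 ← R3 + (1/7)·R1: [0, -236/7, 744/7, -352/7]
R4 ← R4 + (11/14)·R1: [0, -59/7, 186/7, -88/7]
R3 ← R3 + (2)·R2: [0, 0, 0, 0]
R4 ← R4 + (1/2)·R2: [0, 0, 0, 0]
2 nonzero rows, so rank(AP) = 2.

2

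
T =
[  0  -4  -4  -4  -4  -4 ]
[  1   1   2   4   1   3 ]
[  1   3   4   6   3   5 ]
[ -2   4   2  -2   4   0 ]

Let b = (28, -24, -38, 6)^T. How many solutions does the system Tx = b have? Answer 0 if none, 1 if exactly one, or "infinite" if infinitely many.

infinite

Row reduce the augmented matrix [T | b].
Swap R1 ↔ R2
R3 ← R3 − R1: [0, 2, 2, 2, 2, 2, -14]
R4 ← R4 + (2)·R1: [0, 6, 6, 6, 6, 6, -42]
R3 ← R3 + (1/2)·R2: [0, 0, 0, 0, 0, 0, 0]
R4 ← R4 + (3/2)·R2: [0, 0, 0, 0, 0, 0, 0]
The echelon form has 2 nonzero rows, and every pivot lies in the first 6 columns, so rank(T) = rank([T|b]) = 2.
The system is consistent.
rank = 2 < 6 unknowns, so there are infinitely many solutions.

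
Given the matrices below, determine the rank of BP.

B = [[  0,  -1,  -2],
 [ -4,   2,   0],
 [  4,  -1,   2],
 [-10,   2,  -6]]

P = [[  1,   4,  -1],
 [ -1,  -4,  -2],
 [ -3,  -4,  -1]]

2

First compute BP:
[[  7,  12,   4],
 [ -6, -24,   0],
 [ -1,  12,  -4],
 [  6, -24,  12]]
Now row reduce the product.
R2 ← R2 + (6/7)·R1: [0, -96/7, 24/7]
R3 ← R3 + (1/7)·R1: [0, 96/7, -24/7]
R4 ← R4 − (6/7)·R1: [0, -240/7, 60/7]
R3 ← R3 + R2: [0, 0, 0]
R4 ← R4 − (5/2)·R2: [0, 0, 0]
2 nonzero rows, so rank(BP) = 2.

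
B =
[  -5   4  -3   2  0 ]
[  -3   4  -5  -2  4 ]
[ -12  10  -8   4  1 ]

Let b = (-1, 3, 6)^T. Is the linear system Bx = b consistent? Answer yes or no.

Row reduce the augmented matrix [B | b].
R2 ← R2 − (3/5)·R1: [0, 8/5, -16/5, -16/5, 4, 18/5]
R3 ← R3 − (12/5)·R1: [0, 2/5, -4/5, -4/5, 1, 42/5]
R3 ← R3 − (1/4)·R2: [0, 0, 0, 0, 0, 15/2]
The echelon form has 3 nonzero rows; the last pivot sits in the augmented column, so rank(B) = 2 but rank([B|b]) = 3.
Since the ranks differ, the system is inconsistent.

no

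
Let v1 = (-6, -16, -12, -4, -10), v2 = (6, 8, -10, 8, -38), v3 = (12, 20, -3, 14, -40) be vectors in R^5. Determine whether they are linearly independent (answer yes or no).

yes

Form the matrix with these vectors as rows and row reduce.
R2 ← R2 + R1: [0, -8, -22, 4, -48]
R3 ← R3 + (2)·R1: [0, -12, -27, 6, -60]
R3 ← R3 − (3/2)·R2: [0, 0, 6, 0, 12]
3 nonzero rows, so the 3 vectors span a space of dimension 3.
Since 3 = 3, the vectors are linearly independent.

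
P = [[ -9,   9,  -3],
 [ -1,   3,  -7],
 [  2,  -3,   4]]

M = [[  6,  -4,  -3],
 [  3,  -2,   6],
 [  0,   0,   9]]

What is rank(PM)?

First compute PM:
[[-27,  18,  54],
 [  3,  -2, -42],
 [  3,  -2,  12]]
Now row reduce the product.
R2 ← R2 + (1/9)·R1: [0, 0, -36]
R3 ← R3 + (1/9)·R1: [0, 0, 18]
R3 ← R3 + (1/2)·R2: [0, 0, 0]
2 nonzero rows, so rank(PM) = 2.

2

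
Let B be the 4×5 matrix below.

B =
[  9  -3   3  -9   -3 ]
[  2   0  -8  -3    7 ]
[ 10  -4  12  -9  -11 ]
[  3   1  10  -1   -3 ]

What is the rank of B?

Row reduce to echelon form.
R2 ← R2 − (2/9)·R1: [0, 2/3, -26/3, -1, 23/3]
R3 ← R3 − (10/9)·R1: [0, -2/3, 26/3, 1, -23/3]
R4 ← R4 − (1/3)·R1: [0, 2, 9, 2, -2]
R3 ← R3 + R2: [0, 0, 0, 0, 0]
R4 ← R4 − (3)·R2: [0, 0, 35, 5, -25]
Swap R3 ↔ R4
Echelon form has 3 nonzero rows, so rank(B) = 3.

3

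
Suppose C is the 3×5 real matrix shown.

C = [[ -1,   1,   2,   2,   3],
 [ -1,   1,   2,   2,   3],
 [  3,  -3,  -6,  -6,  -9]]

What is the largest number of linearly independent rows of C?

1

Row reduce to echelon form.
R2 ← R2 − R1: [0, 0, 0, 0, 0]
R3 ← R3 + (3)·R1: [0, 0, 0, 0, 0]
Echelon form has 1 nonzero row, so rank(C) = 1.
The rank gives the maximum number of linearly independent rows: 1.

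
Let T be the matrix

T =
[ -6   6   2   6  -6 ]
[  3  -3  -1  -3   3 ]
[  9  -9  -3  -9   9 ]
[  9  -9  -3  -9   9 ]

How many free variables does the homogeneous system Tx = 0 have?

Row reduce to echelon form.
R2 ← R2 + (1/2)·R1: [0, 0, 0, 0, 0]
R3 ← R3 + (3/2)·R1: [0, 0, 0, 0, 0]
R4 ← R4 + (3/2)·R1: [0, 0, 0, 0, 0]
1 nonzero row, so rank(T) = 1.
T has 5 columns; by rank–nullity, nullity = 5 − 1 = 4.

4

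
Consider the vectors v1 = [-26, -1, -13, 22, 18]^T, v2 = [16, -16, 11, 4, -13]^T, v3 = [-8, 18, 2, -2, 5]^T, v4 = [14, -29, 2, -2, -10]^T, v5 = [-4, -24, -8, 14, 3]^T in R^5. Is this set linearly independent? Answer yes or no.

Form the matrix with these vectors as rows and row reduce.
R2 ← R2 + (8/13)·R1: [0, -216/13, 3, 228/13, -25/13]
R3 ← R3 − (4/13)·R1: [0, 238/13, 6, -114/13, -7/13]
R4 ← R4 + (7/13)·R1: [0, -384/13, -5, 128/13, -4/13]
R5 ← R5 − (2/13)·R1: [0, -310/13, -6, 138/13, 3/13]
R3 ← R3 + (119/108)·R2: [0, 0, 335/36, 95/9, -287/108]
R4 ← R4 − (16/9)·R2: [0, 0, -31/3, -64/3, 28/9]
R5 ← R5 − (155/108)·R2: [0, 0, -371/36, -131/9, 323/108]
R4 ← R4 + (372/335)·R3: [0, 0, 0, -644/67, 161/1005]
R5 ← R5 + (371/335)·R3: [0, 0, 0, -192/67, 16/335]
R5 ← R5 − (48/161)·R4: [0, 0, 0, 0, 0]
4 nonzero rows, so the 5 vectors span a space of dimension 4.
Since 4 < 5, the vectors are linearly dependent.

no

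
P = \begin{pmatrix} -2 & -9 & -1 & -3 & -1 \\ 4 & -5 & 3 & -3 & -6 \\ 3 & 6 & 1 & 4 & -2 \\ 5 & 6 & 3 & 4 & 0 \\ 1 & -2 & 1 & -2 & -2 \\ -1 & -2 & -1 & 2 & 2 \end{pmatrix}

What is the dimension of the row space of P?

4

Row reduce to echelon form.
R2 ← R2 + (2)·R1: [0, -23, 1, -9, -8]
R3 ← R3 + (3/2)·R1: [0, -15/2, -1/2, -1/2, -7/2]
R4 ← R4 + (5/2)·R1: [0, -33/2, 1/2, -7/2, -5/2]
R5 ← R5 + (1/2)·R1: [0, -13/2, 1/2, -7/2, -5/2]
R6 ← R6 − (1/2)·R1: [0, 5/2, -1/2, 7/2, 5/2]
R3 ← R3 − (15/46)·R2: [0, 0, -19/23, 56/23, -41/46]
R4 ← R4 − (33/46)·R2: [0, 0, -5/23, 68/23, 149/46]
R5 ← R5 − (13/46)·R2: [0, 0, 5/23, -22/23, -11/46]
R6 ← R6 + (5/46)·R2: [0, 0, -9/23, 58/23, 75/46]
R4 ← R4 − (5/19)·R3: [0, 0, 0, 44/19, 66/19]
R5 ← R5 + (5/19)·R3: [0, 0, 0, -6/19, -9/19]
R6 ← R6 − (9/19)·R3: [0, 0, 0, 26/19, 39/19]
R5 ← R5 + (3/22)·R4: [0, 0, 0, 0, 0]
R6 ← R6 − (13/22)·R4: [0, 0, 0, 0, 0]
Echelon form has 4 nonzero rows, so rank(P) = 4.
The row space has dimension equal to the rank: 4.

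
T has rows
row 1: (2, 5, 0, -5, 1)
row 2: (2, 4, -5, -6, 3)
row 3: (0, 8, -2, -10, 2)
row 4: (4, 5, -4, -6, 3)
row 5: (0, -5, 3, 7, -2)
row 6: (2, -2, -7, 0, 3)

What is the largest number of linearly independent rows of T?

Row reduce to echelon form.
R2 ← R2 − R1: [0, -1, -5, -1, 2]
R4 ← R4 − (2)·R1: [0, -5, -4, 4, 1]
R6 ← R6 − R1: [0, -7, -7, 5, 2]
R3 ← R3 + (8)·R2: [0, 0, -42, -18, 18]
R4 ← R4 − (5)·R2: [0, 0, 21, 9, -9]
R5 ← R5 − (5)·R2: [0, 0, 28, 12, -12]
R6 ← R6 − (7)·R2: [0, 0, 28, 12, -12]
R4 ← R4 + (1/2)·R3: [0, 0, 0, 0, 0]
R5 ← R5 + (2/3)·R3: [0, 0, 0, 0, 0]
R6 ← R6 + (2/3)·R3: [0, 0, 0, 0, 0]
Echelon form has 3 nonzero rows, so rank(T) = 3.
The rank gives the maximum number of linearly independent rows: 3.

3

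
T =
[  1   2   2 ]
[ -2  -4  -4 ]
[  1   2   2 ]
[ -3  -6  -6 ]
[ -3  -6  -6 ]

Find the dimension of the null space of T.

2

Row reduce to echelon form.
R2 ← R2 + (2)·R1: [0, 0, 0]
R3 ← R3 − R1: [0, 0, 0]
R4 ← R4 + (3)·R1: [0, 0, 0]
R5 ← R5 + (3)·R1: [0, 0, 0]
1 nonzero row, so rank(T) = 1.
T has 3 columns; by rank–nullity, nullity = 3 − 1 = 2.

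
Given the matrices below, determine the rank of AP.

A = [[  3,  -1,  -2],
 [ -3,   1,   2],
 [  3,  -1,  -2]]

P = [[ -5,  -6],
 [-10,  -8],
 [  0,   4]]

First compute AP:
[[ -5, -18],
 [  5,  18],
 [ -5, -18]]
Now row reduce the product.
R2 ← R2 + R1: [0, 0]
R3 ← R3 − R1: [0, 0]
1 nonzero row, so rank(AP) = 1.

1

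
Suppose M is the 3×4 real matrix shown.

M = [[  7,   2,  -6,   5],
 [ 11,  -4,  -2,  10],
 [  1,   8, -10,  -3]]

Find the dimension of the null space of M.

1

Row reduce to echelon form.
R2 ← R2 − (11/7)·R1: [0, -50/7, 52/7, 15/7]
R3 ← R3 − (1/7)·R1: [0, 54/7, -64/7, -26/7]
R3 ← R3 + (27/25)·R2: [0, 0, -28/25, -7/5]
3 nonzero rows, so rank(M) = 3.
M has 4 columns; by rank–nullity, nullity = 4 − 3 = 1.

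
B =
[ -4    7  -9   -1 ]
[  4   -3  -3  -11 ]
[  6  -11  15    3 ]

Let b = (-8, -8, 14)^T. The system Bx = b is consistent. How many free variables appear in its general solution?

2

Row reduce the augmented matrix [B | b].
R2 ← R2 + R1: [0, 4, -12, -12, -16]
R3 ← R3 + (3/2)·R1: [0, -1/2, 3/2, 3/2, 2]
R3 ← R3 + (1/8)·R2: [0, 0, 0, 0, 0]
The echelon form has 2 nonzero rows, and every pivot lies in the first 4 columns, so rank(B) = rank([B|b]) = 2.
The system is consistent.
Free variables = (unknowns) − (rank) = 4 − 2 = 2.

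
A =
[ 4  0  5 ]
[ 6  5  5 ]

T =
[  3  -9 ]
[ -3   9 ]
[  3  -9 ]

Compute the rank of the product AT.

First compute AT:
[[ 27, -81],
 [ 18, -54]]
Now row reduce the product.
R2 ← R2 − (2/3)·R1: [0, 0]
1 nonzero row, so rank(AT) = 1.

1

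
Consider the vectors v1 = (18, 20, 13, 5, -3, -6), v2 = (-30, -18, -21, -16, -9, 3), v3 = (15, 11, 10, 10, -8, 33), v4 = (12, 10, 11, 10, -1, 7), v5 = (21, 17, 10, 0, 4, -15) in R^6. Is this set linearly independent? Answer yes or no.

Form the matrix with these vectors as rows and row reduce.
R2 ← R2 + (5/3)·R1: [0, 46/3, 2/3, -23/3, -14, -7]
R3 ← R3 − (5/6)·R1: [0, -17/3, -5/6, 35/6, -11/2, 38]
R4 ← R4 − (2/3)·R1: [0, -10/3, 7/3, 20/3, 1, 11]
R5 ← R5 − (7/6)·R1: [0, -19/3, -31/6, -35/6, 15/2, -8]
R3 ← R3 + (17/46)·R2: [0, 0, -27/46, 3, -491/46, 1629/46]
R4 ← R4 + (5/23)·R2: [0, 0, 57/23, 5, -47/23, 218/23]
R5 ← R5 + (19/46)·R2: [0, 0, -225/46, -9, 79/46, -501/46]
R4 ← R4 + (38/9)·R3: [0, 0, 0, 53/3, -424/9, 159]
R5 ← R5 − (25/3)·R3: [0, 0, 0, -34, 272/3, -306]
R5 ← R5 + (102/53)·R4: [0, 0, 0, 0, 0, 0]
4 nonzero rows, so the 5 vectors span a space of dimension 4.
Since 4 < 5, the vectors are linearly dependent.

no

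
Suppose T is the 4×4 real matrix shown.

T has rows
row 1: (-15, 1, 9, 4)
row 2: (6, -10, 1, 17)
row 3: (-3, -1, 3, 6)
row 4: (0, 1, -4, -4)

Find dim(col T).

4

Row reduce to echelon form.
R2 ← R2 + (2/5)·R1: [0, -48/5, 23/5, 93/5]
R3 ← R3 − (1/5)·R1: [0, -6/5, 6/5, 26/5]
R3 ← R3 − (1/8)·R2: [0, 0, 5/8, 23/8]
R4 ← R4 + (5/48)·R2: [0, 0, -169/48, -33/16]
R4 ← R4 + (169/30)·R3: [0, 0, 0, 212/15]
Echelon form has 4 nonzero rows, so rank(T) = 4.
The column space has dimension equal to the rank: 4.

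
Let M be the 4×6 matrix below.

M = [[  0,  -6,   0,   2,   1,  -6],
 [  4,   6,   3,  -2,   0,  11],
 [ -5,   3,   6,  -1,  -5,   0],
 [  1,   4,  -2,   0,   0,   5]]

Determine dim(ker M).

2

Row reduce to echelon form.
Swap R1 ↔ R2
R3 ← R3 + (5/4)·R1: [0, 21/2, 39/4, -7/2, -5, 55/4]
R4 ← R4 − (1/4)·R1: [0, 5/2, -11/4, 1/2, 0, 9/4]
R3 ← R3 + (7/4)·R2: [0, 0, 39/4, 0, -13/4, 13/4]
R4 ← R4 + (5/12)·R2: [0, 0, -11/4, 4/3, 5/12, -1/4]
R4 ← R4 + (11/39)·R3: [0, 0, 0, 4/3, -1/2, 2/3]
4 nonzero rows, so rank(M) = 4.
M has 6 columns; by rank–nullity, nullity = 6 − 4 = 2.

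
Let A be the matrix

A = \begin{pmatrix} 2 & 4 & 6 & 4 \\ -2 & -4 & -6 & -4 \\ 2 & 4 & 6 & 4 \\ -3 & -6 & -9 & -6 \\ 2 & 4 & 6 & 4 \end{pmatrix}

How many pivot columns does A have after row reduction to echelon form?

Row reduce to echelon form.
R2 ← R2 + R1: [0, 0, 0, 0]
R3 ← R3 − R1: [0, 0, 0, 0]
R4 ← R4 + (3/2)·R1: [0, 0, 0, 0]
R5 ← R5 − R1: [0, 0, 0, 0]
Echelon form has 1 nonzero row, so rank(A) = 1.
Each nonzero row contributes one pivot column: 1 pivot columns.

1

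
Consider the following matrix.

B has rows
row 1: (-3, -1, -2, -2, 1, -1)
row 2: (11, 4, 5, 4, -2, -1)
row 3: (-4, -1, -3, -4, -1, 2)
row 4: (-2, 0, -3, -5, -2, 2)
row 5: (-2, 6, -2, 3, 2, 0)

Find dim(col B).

4

Row reduce to echelon form.
R2 ← R2 + (11/3)·R1: [0, 1/3, -7/3, -10/3, 5/3, -14/3]
R3 ← R3 − (4/3)·R1: [0, 1/3, -1/3, -4/3, -7/3, 10/3]
R4 ← R4 − (2/3)·R1: [0, 2/3, -5/3, -11/3, -8/3, 8/3]
R5 ← R5 − (2/3)·R1: [0, 20/3, -2/3, 13/3, 4/3, 2/3]
R3 ← R3 − R2: [0, 0, 2, 2, -4, 8]
R4 ← R4 − (2)·R2: [0, 0, 3, 3, -6, 12]
R5 ← R5 − (20)·R2: [0, 0, 46, 71, -32, 94]
R4 ← R4 − (3/2)·R3: [0, 0, 0, 0, 0, 0]
R5 ← R5 − (23)·R3: [0, 0, 0, 25, 60, -90]
Swap R4 ↔ R5
Echelon form has 4 nonzero rows, so rank(B) = 4.
The column space has dimension equal to the rank: 4.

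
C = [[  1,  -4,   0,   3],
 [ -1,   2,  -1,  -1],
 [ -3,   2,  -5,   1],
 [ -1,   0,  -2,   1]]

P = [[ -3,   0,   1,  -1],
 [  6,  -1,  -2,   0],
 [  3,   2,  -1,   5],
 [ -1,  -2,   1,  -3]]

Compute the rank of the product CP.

2

First compute CP:
[[-30,  -2,  12, -10],
 [ 13,  -2,  -5,  -1],
 [  5, -14,  -1, -25],
 [ -4,  -6,   2, -12]]
Now row reduce the product.
R2 ← R2 + (13/30)·R1: [0, -43/15, 1/5, -16/3]
R3 ← R3 + (1/6)·R1: [0, -43/3, 1, -80/3]
R4 ← R4 − (2/15)·R1: [0, -86/15, 2/5, -32/3]
R3 ← R3 − (5)·R2: [0, 0, 0, 0]
R4 ← R4 − (2)·R2: [0, 0, 0, 0]
2 nonzero rows, so rank(CP) = 2.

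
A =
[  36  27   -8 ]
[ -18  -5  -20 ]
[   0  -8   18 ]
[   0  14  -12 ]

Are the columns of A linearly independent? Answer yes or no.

Row reduce A to echelon form.
R2 ← R2 + (1/2)·R1: [0, 17/2, -24]
R3 ← R3 + (16/17)·R2: [0, 0, -78/17]
R4 ← R4 − (28/17)·R2: [0, 0, 468/17]
R4 ← R4 + (6)·R3: [0, 0, 0]
3 pivots among 3 columns.
Every column is a pivot column, so the columns are linearly independent.

yes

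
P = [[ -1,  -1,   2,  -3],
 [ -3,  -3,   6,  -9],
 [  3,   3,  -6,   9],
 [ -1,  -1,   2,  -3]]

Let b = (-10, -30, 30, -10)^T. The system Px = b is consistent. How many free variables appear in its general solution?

Row reduce the augmented matrix [P | b].
R2 ← R2 − (3)·R1: [0, 0, 0, 0, 0]
R3 ← R3 + (3)·R1: [0, 0, 0, 0, 0]
R4 ← R4 − R1: [0, 0, 0, 0, 0]
The echelon form has 1 nonzero rows, and every pivot lies in the first 4 columns, so rank(P) = rank([P|b]) = 1.
The system is consistent.
Free variables = (unknowns) − (rank) = 4 − 1 = 3.

3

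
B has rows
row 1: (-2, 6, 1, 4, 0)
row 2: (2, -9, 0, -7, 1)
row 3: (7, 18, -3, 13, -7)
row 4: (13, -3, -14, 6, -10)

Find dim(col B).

Row reduce to echelon form.
R2 ← R2 + R1: [0, -3, 1, -3, 1]
R3 ← R3 + (7/2)·R1: [0, 39, 1/2, 27, -7]
R4 ← R4 + (13/2)·R1: [0, 36, -15/2, 32, -10]
R3 ← R3 + (13)·R2: [0, 0, 27/2, -12, 6]
R4 ← R4 + (12)·R2: [0, 0, 9/2, -4, 2]
R4 ← R4 − (1/3)·R3: [0, 0, 0, 0, 0]
Echelon form has 3 nonzero rows, so rank(B) = 3.
The column space has dimension equal to the rank: 3.

3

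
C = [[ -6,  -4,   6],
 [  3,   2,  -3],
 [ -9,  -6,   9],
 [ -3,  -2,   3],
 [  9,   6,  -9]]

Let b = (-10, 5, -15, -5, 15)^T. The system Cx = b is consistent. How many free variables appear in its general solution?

2

Row reduce the augmented matrix [C | b].
R2 ← R2 + (1/2)·R1: [0, 0, 0, 0]
R3 ← R3 − (3/2)·R1: [0, 0, 0, 0]
R4 ← R4 − (1/2)·R1: [0, 0, 0, 0]
R5 ← R5 + (3/2)·R1: [0, 0, 0, 0]
The echelon form has 1 nonzero rows, and every pivot lies in the first 3 columns, so rank(C) = rank([C|b]) = 1.
The system is consistent.
Free variables = (unknowns) − (rank) = 3 − 1 = 2.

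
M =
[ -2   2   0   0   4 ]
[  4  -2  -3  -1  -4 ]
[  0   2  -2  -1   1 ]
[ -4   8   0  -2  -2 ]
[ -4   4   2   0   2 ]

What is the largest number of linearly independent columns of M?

Row reduce to echelon form.
R2 ← R2 + (2)·R1: [0, 2, -3, -1, 4]
R4 ← R4 − (2)·R1: [0, 4, 0, -2, -10]
R5 ← R5 − (2)·R1: [0, 0, 2, 0, -6]
R3 ← R3 − R2: [0, 0, 1, 0, -3]
R4 ← R4 − (2)·R2: [0, 0, 6, 0, -18]
R4 ← R4 − (6)·R3: [0, 0, 0, 0, 0]
R5 ← R5 − (2)·R3: [0, 0, 0, 0, 0]
Echelon form has 3 nonzero rows, so rank(M) = 3.
The rank gives the maximum number of linearly independent columns: 3.

3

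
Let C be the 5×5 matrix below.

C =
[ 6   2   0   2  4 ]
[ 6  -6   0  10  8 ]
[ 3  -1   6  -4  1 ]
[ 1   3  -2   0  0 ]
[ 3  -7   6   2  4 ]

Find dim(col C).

3

Row reduce to echelon form.
R2 ← R2 − R1: [0, -8, 0, 8, 4]
R3 ← R3 − (1/2)·R1: [0, -2, 6, -5, -1]
R4 ← R4 − (1/6)·R1: [0, 8/3, -2, -1/3, -2/3]
R5 ← R5 − (1/2)·R1: [0, -8, 6, 1, 2]
R3 ← R3 − (1/4)·R2: [0, 0, 6, -7, -2]
R4 ← R4 + (1/3)·R2: [0, 0, -2, 7/3, 2/3]
R5 ← R5 − R2: [0, 0, 6, -7, -2]
R4 ← R4 + (1/3)·R3: [0, 0, 0, 0, 0]
R5 ← R5 − R3: [0, 0, 0, 0, 0]
Echelon form has 3 nonzero rows, so rank(C) = 3.
The column space has dimension equal to the rank: 3.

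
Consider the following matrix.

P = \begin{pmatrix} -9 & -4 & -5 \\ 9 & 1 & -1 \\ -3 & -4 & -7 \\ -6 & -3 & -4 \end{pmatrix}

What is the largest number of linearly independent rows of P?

2

Row reduce to echelon form.
R2 ← R2 + R1: [0, -3, -6]
R3 ← R3 − (1/3)·R1: [0, -8/3, -16/3]
R4 ← R4 − (2/3)·R1: [0, -1/3, -2/3]
R3 ← R3 − (8/9)·R2: [0, 0, 0]
R4 ← R4 − (1/9)·R2: [0, 0, 0]
Echelon form has 2 nonzero rows, so rank(P) = 2.
The rank gives the maximum number of linearly independent rows: 2.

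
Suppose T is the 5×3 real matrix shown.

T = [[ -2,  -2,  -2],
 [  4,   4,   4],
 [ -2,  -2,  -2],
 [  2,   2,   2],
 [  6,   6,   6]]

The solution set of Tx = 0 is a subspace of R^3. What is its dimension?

Row reduce to echelon form.
R2 ← R2 + (2)·R1: [0, 0, 0]
R3 ← R3 − R1: [0, 0, 0]
R4 ← R4 + R1: [0, 0, 0]
R5 ← R5 + (3)·R1: [0, 0, 0]
1 nonzero row, so rank(T) = 1.
T has 3 columns; by rank–nullity, nullity = 3 − 1 = 2.

2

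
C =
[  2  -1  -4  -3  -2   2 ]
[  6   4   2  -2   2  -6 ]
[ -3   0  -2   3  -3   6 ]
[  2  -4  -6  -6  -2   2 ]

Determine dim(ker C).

3

Row reduce to echelon form.
R2 ← R2 − (3)·R1: [0, 7, 14, 7, 8, -12]
R3 ← R3 + (3/2)·R1: [0, -3/2, -8, -3/2, -6, 9]
R4 ← R4 − R1: [0, -3, -2, -3, 0, 0]
R3 ← R3 + (3/14)·R2: [0, 0, -5, 0, -30/7, 45/7]
R4 ← R4 + (3/7)·R2: [0, 0, 4, 0, 24/7, -36/7]
R4 ← R4 + (4/5)·R3: [0, 0, 0, 0, 0, 0]
3 nonzero rows, so rank(C) = 3.
C has 6 columns; by rank–nullity, nullity = 6 − 3 = 3.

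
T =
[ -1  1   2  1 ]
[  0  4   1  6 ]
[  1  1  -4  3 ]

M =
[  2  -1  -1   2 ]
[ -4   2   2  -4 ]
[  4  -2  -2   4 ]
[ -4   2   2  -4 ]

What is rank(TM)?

1

First compute TM:
[[ -2,   1,   1,  -2],
 [-36,  18,  18, -36],
 [-30,  15,  15, -30]]
Now row reduce the product.
R2 ← R2 − (18)·R1: [0, 0, 0, 0]
R3 ← R3 − (15)·R1: [0, 0, 0, 0]
1 nonzero row, so rank(TM) = 1.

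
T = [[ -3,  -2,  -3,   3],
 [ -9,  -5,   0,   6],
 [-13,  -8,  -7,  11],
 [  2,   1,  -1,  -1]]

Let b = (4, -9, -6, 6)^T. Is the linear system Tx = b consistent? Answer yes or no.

Row reduce the augmented matrix [T | b].
R2 ← R2 − (3)·R1: [0, 1, 9, -3, -21]
R3 ← R3 − (13/3)·R1: [0, 2/3, 6, -2, -70/3]
R4 ← R4 + (2/3)·R1: [0, -1/3, -3, 1, 26/3]
R3 ← R3 − (2/3)·R2: [0, 0, 0, 0, -28/3]
R4 ← R4 + (1/3)·R2: [0, 0, 0, 0, 5/3]
R4 ← R4 + (5/28)·R3: [0, 0, 0, 0, 0]
The echelon form has 3 nonzero rows; the last pivot sits in the augmented column, so rank(T) = 2 but rank([T|b]) = 3.
Since the ranks differ, the system is inconsistent.

no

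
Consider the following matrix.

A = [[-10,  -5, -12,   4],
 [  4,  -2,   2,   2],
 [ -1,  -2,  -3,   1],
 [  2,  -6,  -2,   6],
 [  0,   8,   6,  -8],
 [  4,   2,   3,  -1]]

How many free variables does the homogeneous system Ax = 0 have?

Row reduce to echelon form.
R2 ← R2 + (2/5)·R1: [0, -4, -14/5, 18/5]
R3 ← R3 − (1/10)·R1: [0, -3/2, -9/5, 3/5]
R4 ← R4 + (1/5)·R1: [0, -7, -22/5, 34/5]
R6 ← R6 + (2/5)·R1: [0, 0, -9/5, 3/5]
R3 ← R3 − (3/8)·R2: [0, 0, -3/4, -3/4]
R4 ← R4 − (7/4)·R2: [0, 0, 1/2, 1/2]
R5 ← R5 + (2)·R2: [0, 0, 2/5, -4/5]
R4 ← R4 + (2/3)·R3: [0, 0, 0, 0]
R5 ← R5 + (8/15)·R3: [0, 0, 0, -6/5]
R6 ← R6 − (12/5)·R3: [0, 0, 0, 12/5]
Swap R4 ↔ R5
R6 ← R6 + (2)·R4: [0, 0, 0, 0]
4 nonzero rows, so rank(A) = 4.
A has 4 columns; by rank–nullity, nullity = 4 − 4 = 0.

0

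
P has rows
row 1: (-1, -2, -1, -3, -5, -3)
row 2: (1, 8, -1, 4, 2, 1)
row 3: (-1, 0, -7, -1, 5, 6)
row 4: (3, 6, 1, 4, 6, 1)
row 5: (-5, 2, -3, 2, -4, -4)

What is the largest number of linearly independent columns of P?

Row reduce to echelon form.
R2 ← R2 + R1: [0, 6, -2, 1, -3, -2]
R3 ← R3 − R1: [0, 2, -6, 2, 10, 9]
R4 ← R4 + (3)·R1: [0, 0, -2, -5, -9, -8]
R5 ← R5 − (5)·R1: [0, 12, 2, 17, 21, 11]
R3 ← R3 − (1/3)·R2: [0, 0, -16/3, 5/3, 11, 29/3]
R5 ← R5 − (2)·R2: [0, 0, 6, 15, 27, 15]
R4 ← R4 − (3/8)·R3: [0, 0, 0, -45/8, -105/8, -93/8]
R5 ← R5 + (9/8)·R3: [0, 0, 0, 135/8, 315/8, 207/8]
R5 ← R5 + (3)·R4: [0, 0, 0, 0, 0, -9]
Echelon form has 5 nonzero rows, so rank(P) = 5.
The rank gives the maximum number of linearly independent columns: 5.

5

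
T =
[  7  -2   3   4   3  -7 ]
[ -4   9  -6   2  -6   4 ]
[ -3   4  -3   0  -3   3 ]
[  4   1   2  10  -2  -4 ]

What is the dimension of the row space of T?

Row reduce to echelon form.
R2 ← R2 + (4/7)·R1: [0, 55/7, -30/7, 30/7, -30/7, 0]
R3 ← R3 + (3/7)·R1: [0, 22/7, -12/7, 12/7, -12/7, 0]
R4 ← R4 − (4/7)·R1: [0, 15/7, 2/7, 54/7, -26/7, 0]
R3 ← R3 − (2/5)·R2: [0, 0, 0, 0, 0, 0]
R4 ← R4 − (3/11)·R2: [0, 0, 16/11, 72/11, -28/11, 0]
Swap R3 ↔ R4
Echelon form has 3 nonzero rows, so rank(T) = 3.
The row space has dimension equal to the rank: 3.

3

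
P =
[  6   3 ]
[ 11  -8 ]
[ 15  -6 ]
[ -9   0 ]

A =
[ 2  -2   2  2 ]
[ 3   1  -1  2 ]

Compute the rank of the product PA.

First compute PA:
[[ 21,  -9,   9,  18],
 [ -2, -30,  30,   6],
 [ 12, -36,  36,  18],
 [-18,  18, -18, -18]]
Now row reduce the product.
R2 ← R2 + (2/21)·R1: [0, -216/7, 216/7, 54/7]
R3 ← R3 − (4/7)·R1: [0, -216/7, 216/7, 54/7]
R4 ← R4 + (6/7)·R1: [0, 72/7, -72/7, -18/7]
R3 ← R3 − R2: [0, 0, 0, 0]
R4 ← R4 + (1/3)·R2: [0, 0, 0, 0]
2 nonzero rows, so rank(PA) = 2.

2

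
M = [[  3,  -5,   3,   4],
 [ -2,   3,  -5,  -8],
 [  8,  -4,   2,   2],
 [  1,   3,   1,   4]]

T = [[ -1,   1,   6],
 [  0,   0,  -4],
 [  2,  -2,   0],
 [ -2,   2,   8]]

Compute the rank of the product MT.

First compute MT:
[[ -5,   5,  70],
 [  8,  -8, -88],
 [ -8,   8,  80],
 [ -7,   7,  26]]
Now row reduce the product.
R2 ← R2 + (8/5)·R1: [0, 0, 24]
R3 ← R3 − (8/5)·R1: [0, 0, -32]
R4 ← R4 − (7/5)·R1: [0, 0, -72]
R3 ← R3 + (4/3)·R2: [0, 0, 0]
R4 ← R4 + (3)·R2: [0, 0, 0]
2 nonzero rows, so rank(MT) = 2.

2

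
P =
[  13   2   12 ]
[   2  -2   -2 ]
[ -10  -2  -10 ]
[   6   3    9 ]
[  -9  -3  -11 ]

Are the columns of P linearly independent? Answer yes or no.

Row reduce P to echelon form.
R2 ← R2 − (2/13)·R1: [0, -30/13, -50/13]
R3 ← R3 + (10/13)·R1: [0, -6/13, -10/13]
R4 ← R4 − (6/13)·R1: [0, 27/13, 45/13]
R5 ← R5 + (9/13)·R1: [0, -21/13, -35/13]
R3 ← R3 − (1/5)·R2: [0, 0, 0]
R4 ← R4 + (9/10)·R2: [0, 0, 0]
R5 ← R5 − (7/10)·R2: [0, 0, 0]
2 pivots among 3 columns.
Only 2 < 3 pivot columns, so the columns are linearly dependent.

no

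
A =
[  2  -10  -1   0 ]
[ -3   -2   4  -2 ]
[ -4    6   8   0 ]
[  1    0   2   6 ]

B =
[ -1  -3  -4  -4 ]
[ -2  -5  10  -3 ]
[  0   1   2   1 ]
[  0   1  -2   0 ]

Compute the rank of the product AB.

First compute AB:
[[ 18,  43, -110,  21],
 [  7,  21,   4,  22],
 [ -8, -10,  92,   6],
 [ -1,   5, -12,  -2]]
Now row reduce the product.
R2 ← R2 − (7/18)·R1: [0, 77/18, 421/9, 83/6]
R3 ← R3 + (4/9)·R1: [0, 82/9, 388/9, 46/3]
R4 ← R4 + (1/18)·R1: [0, 133/18, -163/9, -5/6]
R3 ← R3 − (164/77)·R2: [0, 0, -4352/77, -1088/77]
R4 ← R4 − (19/11)·R2: [0, 0, -1088/11, -272/11]
R4 ← R4 − (7/4)·R3: [0, 0, 0, 0]
3 nonzero rows, so rank(AB) = 3.

3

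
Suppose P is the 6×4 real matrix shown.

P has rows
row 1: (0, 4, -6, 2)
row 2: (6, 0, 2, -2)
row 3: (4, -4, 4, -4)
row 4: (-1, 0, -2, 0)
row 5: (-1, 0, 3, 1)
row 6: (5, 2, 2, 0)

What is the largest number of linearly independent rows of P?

Row reduce to echelon form.
Swap R1 ↔ R2
R3 ← R3 − (2/3)·R1: [0, -4, 8/3, -8/3]
R4 ← R4 + (1/6)·R1: [0, 0, -5/3, -1/3]
R5 ← R5 + (1/6)·R1: [0, 0, 10/3, 2/3]
R6 ← R6 − (5/6)·R1: [0, 2, 1/3, 5/3]
R3 ← R3 + R2: [0, 0, -10/3, -2/3]
R6 ← R6 − (1/2)·R2: [0, 0, 10/3, 2/3]
R4 ← R4 − (1/2)·R3: [0, 0, 0, 0]
R5 ← R5 + R3: [0, 0, 0, 0]
R6 ← R6 + R3: [0, 0, 0, 0]
Echelon form has 3 nonzero rows, so rank(P) = 3.
The rank gives the maximum number of linearly independent rows: 3.

3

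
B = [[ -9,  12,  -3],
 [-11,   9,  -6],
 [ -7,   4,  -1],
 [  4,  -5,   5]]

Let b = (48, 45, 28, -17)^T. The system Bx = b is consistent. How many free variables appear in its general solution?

Row reduce the augmented matrix [B | b].
R2 ← R2 − (11/9)·R1: [0, -17/3, -7/3, -41/3]
R3 ← R3 − (7/9)·R1: [0, -16/3, 4/3, -28/3]
R4 ← R4 + (4/9)·R1: [0, 1/3, 11/3, 13/3]
R3 ← R3 − (16/17)·R2: [0, 0, 60/17, 60/17]
R4 ← R4 + (1/17)·R2: [0, 0, 60/17, 60/17]
R4 ← R4 − R3: [0, 0, 0, 0]
The echelon form has 3 nonzero rows, and every pivot lies in the first 3 columns, so rank(B) = rank([B|b]) = 3.
The system is consistent.
Free variables = (unknowns) − (rank) = 3 − 3 = 0.

0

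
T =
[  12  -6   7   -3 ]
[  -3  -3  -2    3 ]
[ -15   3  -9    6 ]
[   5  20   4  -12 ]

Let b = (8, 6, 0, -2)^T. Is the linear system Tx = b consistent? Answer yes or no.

no

Row reduce the augmented matrix [T | b].
R2 ← R2 + (1/4)·R1: [0, -9/2, -1/4, 9/4, 8]
R3 ← R3 + (5/4)·R1: [0, -9/2, -1/4, 9/4, 10]
R4 ← R4 − (5/12)·R1: [0, 45/2, 13/12, -43/4, -16/3]
R3 ← R3 − R2: [0, 0, 0, 0, 2]
R4 ← R4 + (5)·R2: [0, 0, -1/6, 1/2, 104/3]
Swap R3 ↔ R4
The echelon form has 4 nonzero rows; the last pivot sits in the augmented column, so rank(T) = 3 but rank([T|b]) = 4.
Since the ranks differ, the system is inconsistent.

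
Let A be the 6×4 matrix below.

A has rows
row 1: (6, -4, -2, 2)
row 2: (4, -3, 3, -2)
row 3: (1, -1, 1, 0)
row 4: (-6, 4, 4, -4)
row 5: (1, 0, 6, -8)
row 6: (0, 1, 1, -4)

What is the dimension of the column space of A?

3

Row reduce to echelon form.
R2 ← R2 − (2/3)·R1: [0, -1/3, 13/3, -10/3]
R3 ← R3 − (1/6)·R1: [0, -1/3, 4/3, -1/3]
R4 ← R4 + R1: [0, 0, 2, -2]
R5 ← R5 − (1/6)·R1: [0, 2/3, 19/3, -25/3]
R3 ← R3 − R2: [0, 0, -3, 3]
R5 ← R5 + (2)·R2: [0, 0, 15, -15]
R6 ← R6 + (3)·R2: [0, 0, 14, -14]
R4 ← R4 + (2/3)·R3: [0, 0, 0, 0]
R5 ← R5 + (5)·R3: [0, 0, 0, 0]
R6 ← R6 + (14/3)·R3: [0, 0, 0, 0]
Echelon form has 3 nonzero rows, so rank(A) = 3.
The column space has dimension equal to the rank: 3.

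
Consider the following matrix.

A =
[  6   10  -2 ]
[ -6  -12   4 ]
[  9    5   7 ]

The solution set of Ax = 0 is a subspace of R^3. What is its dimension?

1

Row reduce to echelon form.
R2 ← R2 + R1: [0, -2, 2]
R3 ← R3 − (3/2)·R1: [0, -10, 10]
R3 ← R3 − (5)·R2: [0, 0, 0]
2 nonzero rows, so rank(A) = 2.
A has 3 columns; by rank–nullity, nullity = 3 − 2 = 1.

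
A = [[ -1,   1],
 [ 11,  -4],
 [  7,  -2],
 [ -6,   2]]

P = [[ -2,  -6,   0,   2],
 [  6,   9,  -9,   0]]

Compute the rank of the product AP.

First compute AP:
[[  8,  15,  -9,  -2],
 [-46, -102,  36,  22],
 [-26, -60,  18,  14],
 [ 24,  54, -18, -12]]
Now row reduce the product.
R2 ← R2 + (23/4)·R1: [0, -63/4, -63/4, 21/2]
R3 ← R3 + (13/4)·R1: [0, -45/4, -45/4, 15/2]
R4 ← R4 − (3)·R1: [0, 9, 9, -6]
R3 ← R3 − (5/7)·R2: [0, 0, 0, 0]
R4 ← R4 + (4/7)·R2: [0, 0, 0, 0]
2 nonzero rows, so rank(AP) = 2.

2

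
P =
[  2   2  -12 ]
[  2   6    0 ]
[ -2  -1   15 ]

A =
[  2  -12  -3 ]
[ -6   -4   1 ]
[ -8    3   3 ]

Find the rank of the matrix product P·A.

First compute PA:
[[ 88, -68, -40],
 [-32, -48,   0],
 [-118,  73,  50]]
Now row reduce the product.
R2 ← R2 + (4/11)·R1: [0, -800/11, -160/11]
R3 ← R3 + (59/44)·R1: [0, -200/11, -40/11]
R3 ← R3 − (1/4)·R2: [0, 0, 0]
2 nonzero rows, so rank(PA) = 2.

2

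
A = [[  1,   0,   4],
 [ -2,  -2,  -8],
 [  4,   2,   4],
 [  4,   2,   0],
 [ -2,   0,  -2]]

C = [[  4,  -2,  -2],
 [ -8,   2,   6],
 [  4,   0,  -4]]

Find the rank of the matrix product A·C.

2

First compute AC:
[[ 20,  -2, -18],
 [-24,   0,  24],
 [ 16,  -4, -12],
 [  0,  -4,   4],
 [-16,   4,  12]]
Now row reduce the product.
R2 ← R2 + (6/5)·R1: [0, -12/5, 12/5]
R3 ← R3 − (4/5)·R1: [0, -12/5, 12/5]
R5 ← R5 + (4/5)·R1: [0, 12/5, -12/5]
R3 ← R3 − R2: [0, 0, 0]
R4 ← R4 − (5/3)·R2: [0, 0, 0]
R5 ← R5 + R2: [0, 0, 0]
2 nonzero rows, so rank(AC) = 2.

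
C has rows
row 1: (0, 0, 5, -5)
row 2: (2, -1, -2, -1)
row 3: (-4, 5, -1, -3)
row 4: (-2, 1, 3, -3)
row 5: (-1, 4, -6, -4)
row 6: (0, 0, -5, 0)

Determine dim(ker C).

Row reduce to echelon form.
Swap R1 ↔ R2
R3 ← R3 + (2)·R1: [0, 3, -5, -5]
R4 ← R4 + R1: [0, 0, 1, -4]
R5 ← R5 + (1/2)·R1: [0, 7/2, -7, -9/2]
Swap R2 ↔ R3
R5 ← R5 − (7/6)·R2: [0, 0, -7/6, 4/3]
R4 ← R4 − (1/5)·R3: [0, 0, 0, -3]
R5 ← R5 + (7/30)·R3: [0, 0, 0, 1/6]
R6 ← R6 + R3: [0, 0, 0, -5]
R5 ← R5 + (1/18)·R4: [0, 0, 0, 0]
R6 ← R6 − (5/3)·R4: [0, 0, 0, 0]
4 nonzero rows, so rank(C) = 4.
C has 4 columns; by rank–nullity, nullity = 4 − 4 = 0.

0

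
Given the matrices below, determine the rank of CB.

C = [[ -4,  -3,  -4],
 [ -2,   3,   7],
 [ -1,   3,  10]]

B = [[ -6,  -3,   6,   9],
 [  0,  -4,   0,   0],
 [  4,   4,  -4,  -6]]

First compute CB:
[[  8,   8,  -8, -12],
 [ 40,  22, -40, -60],
 [ 46,  31, -46, -69]]
Now row reduce the product.
R2 ← R2 − (5)·R1: [0, -18, 0, 0]
R3 ← R3 − (23/4)·R1: [0, -15, 0, 0]
R3 ← R3 − (5/6)·R2: [0, 0, 0, 0]
2 nonzero rows, so rank(CB) = 2.

2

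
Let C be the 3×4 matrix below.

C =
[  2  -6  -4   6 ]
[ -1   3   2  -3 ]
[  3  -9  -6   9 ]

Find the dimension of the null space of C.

Row reduce to echelon form.
R2 ← R2 + (1/2)·R1: [0, 0, 0, 0]
R3 ← R3 − (3/2)·R1: [0, 0, 0, 0]
1 nonzero row, so rank(C) = 1.
C has 4 columns; by rank–nullity, nullity = 4 − 1 = 3.

3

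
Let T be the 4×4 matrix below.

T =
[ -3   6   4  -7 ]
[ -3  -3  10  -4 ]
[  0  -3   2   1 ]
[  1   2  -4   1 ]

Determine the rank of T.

Row reduce to echelon form.
R2 ← R2 − R1: [0, -9, 6, 3]
R4 ← R4 + (1/3)·R1: [0, 4, -8/3, -4/3]
R3 ← R3 − (1/3)·R2: [0, 0, 0, 0]
R4 ← R4 + (4/9)·R2: [0, 0, 0, 0]
Echelon form has 2 nonzero rows, so rank(T) = 2.

2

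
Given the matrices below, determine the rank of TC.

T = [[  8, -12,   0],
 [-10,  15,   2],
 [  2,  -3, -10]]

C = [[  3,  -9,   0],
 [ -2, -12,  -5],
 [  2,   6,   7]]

2

First compute TC:
[[ 48,  72,  60],
 [-56, -78, -61],
 [ -8, -42, -55]]
Now row reduce the product.
R2 ← R2 + (7/6)·R1: [0, 6, 9]
R3 ← R3 + (1/6)·R1: [0, -30, -45]
R3 ← R3 + (5)·R2: [0, 0, 0]
2 nonzero rows, so rank(TC) = 2.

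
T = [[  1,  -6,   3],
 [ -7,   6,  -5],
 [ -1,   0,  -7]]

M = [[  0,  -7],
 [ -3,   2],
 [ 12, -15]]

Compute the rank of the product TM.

First compute TM:
[[ 54, -64],
 [-78, 136],
 [-84, 112]]
Now row reduce the product.
R2 ← R2 + (13/9)·R1: [0, 392/9]
R3 ← R3 + (14/9)·R1: [0, 112/9]
R3 ← R3 − (2/7)·R2: [0, 0]
2 nonzero rows, so rank(TM) = 2.

2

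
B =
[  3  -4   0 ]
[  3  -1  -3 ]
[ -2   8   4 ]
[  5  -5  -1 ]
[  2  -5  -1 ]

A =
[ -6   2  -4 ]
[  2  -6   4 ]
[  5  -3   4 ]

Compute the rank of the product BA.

First compute BA:
[[-26,  30, -28],
 [-35,  21, -28],
 [ 48, -64,  56],
 [-45,  43, -44],
 [-27,  37, -32]]
Now row reduce the product.
R2 ← R2 − (35/26)·R1: [0, -252/13, 126/13]
R3 ← R3 + (24/13)·R1: [0, -112/13, 56/13]
R4 ← R4 − (45/26)·R1: [0, -116/13, 58/13]
R5 ← R5 − (27/26)·R1: [0, 76/13, -38/13]
R3 ← R3 − (4/9)·R2: [0, 0, 0]
R4 ← R4 − (29/63)·R2: [0, 0, 0]
R5 ← R5 + (19/63)·R2: [0, 0, 0]
2 nonzero rows, so rank(BA) = 2.

2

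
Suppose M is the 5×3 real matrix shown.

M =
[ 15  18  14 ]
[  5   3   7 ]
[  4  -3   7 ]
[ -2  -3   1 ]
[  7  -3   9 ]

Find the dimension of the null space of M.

Row reduce to echelon form.
R2 ← R2 − (1/3)·R1: [0, -3, 7/3]
R3 ← R3 − (4/15)·R1: [0, -39/5, 49/15]
R4 ← R4 + (2/15)·R1: [0, -3/5, 43/15]
R5 ← R5 − (7/15)·R1: [0, -57/5, 37/15]
R3 ← R3 − (13/5)·R2: [0, 0, -14/5]
R4 ← R4 − (1/5)·R2: [0, 0, 12/5]
R5 ← R5 − (19/5)·R2: [0, 0, -32/5]
R4 ← R4 + (6/7)·R3: [0, 0, 0]
R5 ← R5 − (16/7)·R3: [0, 0, 0]
3 nonzero rows, so rank(M) = 3.
M has 3 columns; by rank–nullity, nullity = 3 − 3 = 0.

0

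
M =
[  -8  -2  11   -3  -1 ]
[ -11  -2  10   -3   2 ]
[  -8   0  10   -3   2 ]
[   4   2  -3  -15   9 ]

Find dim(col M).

4

Row reduce to echelon form.
R2 ← R2 − (11/8)·R1: [0, 3/4, -41/8, 9/8, 27/8]
R3 ← R3 − R1: [0, 2, -1, 0, 3]
R4 ← R4 + (1/2)·R1: [0, 1, 5/2, -33/2, 17/2]
R3 ← R3 − (8/3)·R2: [0, 0, 38/3, -3, -6]
R4 ← R4 − (4/3)·R2: [0, 0, 28/3, -18, 4]
R4 ← R4 − (14/19)·R3: [0, 0, 0, -300/19, 160/19]
Echelon form has 4 nonzero rows, so rank(M) = 4.
The column space has dimension equal to the rank: 4.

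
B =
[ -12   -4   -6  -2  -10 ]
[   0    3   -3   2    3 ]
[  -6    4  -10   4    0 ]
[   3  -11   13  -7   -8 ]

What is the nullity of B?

Row reduce to echelon form.
R3 ← R3 − (1/2)·R1: [0, 6, -7, 5, 5]
R4 ← R4 + (1/4)·R1: [0, -12, 23/2, -15/2, -21/2]
R3 ← R3 − (2)·R2: [0, 0, -1, 1, -1]
R4 ← R4 + (4)·R2: [0, 0, -1/2, 1/2, 3/2]
R4 ← R4 − (1/2)·R3: [0, 0, 0, 0, 2]
4 nonzero rows, so rank(B) = 4.
B has 5 columns; by rank–nullity, nullity = 5 − 4 = 1.

1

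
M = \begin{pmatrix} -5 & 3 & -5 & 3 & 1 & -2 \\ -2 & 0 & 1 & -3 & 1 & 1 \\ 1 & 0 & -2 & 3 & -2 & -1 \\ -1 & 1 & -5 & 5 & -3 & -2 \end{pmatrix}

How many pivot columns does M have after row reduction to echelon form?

Row reduce to echelon form.
R2 ← R2 − (2/5)·R1: [0, -6/5, 3, -21/5, 3/5, 9/5]
R3 ← R3 + (1/5)·R1: [0, 3/5, -3, 18/5, -9/5, -7/5]
R4 ← R4 − (1/5)·R1: [0, 2/5, -4, 22/5, -16/5, -8/5]
R3 ← R3 + (1/2)·R2: [0, 0, -3/2, 3/2, -3/2, -1/2]
R4 ← R4 + (1/3)·R2: [0, 0, -3, 3, -3, -1]
R4 ← R4 − (2)·R3: [0, 0, 0, 0, 0, 0]
Echelon form has 3 nonzero rows, so rank(M) = 3.
Each nonzero row contributes one pivot column: 3 pivot columns.

3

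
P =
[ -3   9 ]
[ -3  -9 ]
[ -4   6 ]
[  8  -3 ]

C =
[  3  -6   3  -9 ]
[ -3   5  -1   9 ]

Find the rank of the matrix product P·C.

2

First compute PC:
[[-36,  63, -18, 108],
 [ 18, -27,   0, -54],
 [-30,  54, -18,  90],
 [ 33, -63,  27, -99]]
Now row reduce the product.
R2 ← R2 + (1/2)·R1: [0, 9/2, -9, 0]
R3 ← R3 − (5/6)·R1: [0, 3/2, -3, 0]
R4 ← R4 + (11/12)·R1: [0, -21/4, 21/2, 0]
R3 ← R3 − (1/3)·R2: [0, 0, 0, 0]
R4 ← R4 + (7/6)·R2: [0, 0, 0, 0]
2 nonzero rows, so rank(PC) = 2.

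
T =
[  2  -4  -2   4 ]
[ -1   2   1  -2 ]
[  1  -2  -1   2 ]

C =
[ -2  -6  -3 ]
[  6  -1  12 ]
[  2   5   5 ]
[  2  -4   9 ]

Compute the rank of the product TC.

1

First compute TC:
[[-24, -34, -28],
 [ 12,  17,  14],
 [-12, -17, -14]]
Now row reduce the product.
R2 ← R2 + (1/2)·R1: [0, 0, 0]
R3 ← R3 − (1/2)·R1: [0, 0, 0]
1 nonzero row, so rank(TC) = 1.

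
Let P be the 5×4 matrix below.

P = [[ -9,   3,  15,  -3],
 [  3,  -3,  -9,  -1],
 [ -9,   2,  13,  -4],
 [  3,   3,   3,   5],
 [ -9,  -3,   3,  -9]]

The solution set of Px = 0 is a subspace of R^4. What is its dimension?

2

Row reduce to echelon form.
R2 ← R2 + (1/3)·R1: [0, -2, -4, -2]
R3 ← R3 − R1: [0, -1, -2, -1]
R4 ← R4 + (1/3)·R1: [0, 4, 8, 4]
R5 ← R5 − R1: [0, -6, -12, -6]
R3 ← R3 − (1/2)·R2: [0, 0, 0, 0]
R4 ← R4 + (2)·R2: [0, 0, 0, 0]
R5 ← R5 − (3)·R2: [0, 0, 0, 0]
2 nonzero rows, so rank(P) = 2.
P has 4 columns; by rank–nullity, nullity = 4 − 2 = 2.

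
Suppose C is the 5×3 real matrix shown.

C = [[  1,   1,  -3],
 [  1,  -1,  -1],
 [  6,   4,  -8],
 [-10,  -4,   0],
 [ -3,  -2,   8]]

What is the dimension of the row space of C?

Row reduce to echelon form.
R2 ← R2 − R1: [0, -2, 2]
R3 ← R3 − (6)·R1: [0, -2, 10]
R4 ← R4 + (10)·R1: [0, 6, -30]
R5 ← R5 + (3)·R1: [0, 1, -1]
R3 ← R3 − R2: [0, 0, 8]
R4 ← R4 + (3)·R2: [0, 0, -24]
R5 ← R5 + (1/2)·R2: [0, 0, 0]
R4 ← R4 + (3)·R3: [0, 0, 0]
Echelon form has 3 nonzero rows, so rank(C) = 3.
The row space has dimension equal to the rank: 3.

3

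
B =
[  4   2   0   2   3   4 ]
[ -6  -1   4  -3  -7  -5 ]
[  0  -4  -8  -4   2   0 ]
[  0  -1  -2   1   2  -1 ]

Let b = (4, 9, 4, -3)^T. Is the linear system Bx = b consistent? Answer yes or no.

Row reduce the augmented matrix [B | b].
R2 ← R2 + (3/2)·R1: [0, 2, 4, 0, -5/2, 1, 15]
R3 ← R3 + (2)·R2: [0, 0, 0, -4, -3, 2, 34]
R4 ← R4 + (1/2)·R2: [0, 0, 0, 1, 3/4, -1/2, 9/2]
R4 ← R4 + (1/4)·R3: [0, 0, 0, 0, 0, 0, 13]
The echelon form has 4 nonzero rows; the last pivot sits in the augmented column, so rank(B) = 3 but rank([B|b]) = 4.
Since the ranks differ, the system is inconsistent.

no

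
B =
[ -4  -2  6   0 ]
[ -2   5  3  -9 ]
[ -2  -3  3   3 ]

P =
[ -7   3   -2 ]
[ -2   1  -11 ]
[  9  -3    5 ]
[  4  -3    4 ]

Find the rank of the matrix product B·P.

First compute BP:
[[ 86, -32,  60],
 [ -5,  17, -72],
 [ 59, -27,  64]]
Now row reduce the product.
R2 ← R2 + (5/86)·R1: [0, 651/43, -2946/43]
R3 ← R3 − (59/86)·R1: [0, -217/43, 982/43]
R3 ← R3 + (1/3)·R2: [0, 0, 0]
2 nonzero rows, so rank(BP) = 2.

2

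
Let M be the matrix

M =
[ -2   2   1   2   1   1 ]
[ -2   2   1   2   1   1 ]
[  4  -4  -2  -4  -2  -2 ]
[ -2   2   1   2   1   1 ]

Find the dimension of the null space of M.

Row reduce to echelon form.
R2 ← R2 − R1: [0, 0, 0, 0, 0, 0]
R3 ← R3 + (2)·R1: [0, 0, 0, 0, 0, 0]
R4 ← R4 − R1: [0, 0, 0, 0, 0, 0]
1 nonzero row, so rank(M) = 1.
M has 6 columns; by rank–nullity, nullity = 6 − 1 = 5.

5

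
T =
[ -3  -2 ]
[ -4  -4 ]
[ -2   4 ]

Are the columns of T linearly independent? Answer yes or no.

yes

Row reduce T to echelon form.
R2 ← R2 − (4/3)·R1: [0, -4/3]
R3 ← R3 − (2/3)·R1: [0, 16/3]
R3 ← R3 + (4)·R2: [0, 0]
2 pivots among 2 columns.
Every column is a pivot column, so the columns are linearly independent.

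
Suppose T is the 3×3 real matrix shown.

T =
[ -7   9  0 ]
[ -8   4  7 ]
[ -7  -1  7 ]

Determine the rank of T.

3

Row reduce to echelon form.
R2 ← R2 − (8/7)·R1: [0, -44/7, 7]
R3 ← R3 − R1: [0, -10, 7]
R3 ← R3 − (35/22)·R2: [0, 0, -91/22]
Echelon form has 3 nonzero rows, so rank(T) = 3.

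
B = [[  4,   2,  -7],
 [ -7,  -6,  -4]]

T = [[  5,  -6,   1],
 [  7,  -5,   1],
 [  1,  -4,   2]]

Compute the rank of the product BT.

First compute BT:
[[ 27,  -6,  -8],
 [-81,  88, -21]]
Now row reduce the product.
R2 ← R2 + (3)·R1: [0, 70, -45]
2 nonzero rows, so rank(BT) = 2.

2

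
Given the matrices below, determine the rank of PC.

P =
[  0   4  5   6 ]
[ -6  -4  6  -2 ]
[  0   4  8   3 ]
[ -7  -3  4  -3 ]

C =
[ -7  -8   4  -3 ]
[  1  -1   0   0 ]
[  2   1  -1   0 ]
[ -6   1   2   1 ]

3

First compute PC:
[[-22,   7,   7,   6],
 [ 62,  56, -34,  16],
 [  2,   7,  -2,   3],
 [ 72,  60, -38,  18]]
Now row reduce the product.
R2 ← R2 + (31/11)·R1: [0, 833/11, -157/11, 362/11]
R3 ← R3 + (1/11)·R1: [0, 84/11, -15/11, 39/11]
R4 ← R4 + (36/11)·R1: [0, 912/11, -166/11, 414/11]
R3 ← R3 − (12/119)·R2: [0, 0, 9/119, 27/119]
R4 ← R4 − (912/833)·R2: [0, 0, 446/833, 1338/833]
R4 ← R4 − (446/63)·R3: [0, 0, 0, 0]
3 nonzero rows, so rank(PC) = 3.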